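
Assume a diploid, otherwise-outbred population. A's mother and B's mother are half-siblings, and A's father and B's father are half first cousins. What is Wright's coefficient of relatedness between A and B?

With two independent routes of shared ancestry, r is the sum of the two contributions.
A and B are related in two ways: half first cousins through their mothers (r = 1/16) and half second cousins through their fathers (r = 1/64).
r = 1/16 + 1/64 = 0.078125.

0.078125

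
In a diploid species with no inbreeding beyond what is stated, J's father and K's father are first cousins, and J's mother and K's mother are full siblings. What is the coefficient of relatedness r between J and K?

With two independent routes of shared ancestry, r is the sum of the two contributions.
J and K are related in two ways: second cousins through their fathers (r = 1/32) and first cousins through their mothers (r = 1/8).
r = 1/32 + 1/8 = 5/32 = 0.15625.

0.15625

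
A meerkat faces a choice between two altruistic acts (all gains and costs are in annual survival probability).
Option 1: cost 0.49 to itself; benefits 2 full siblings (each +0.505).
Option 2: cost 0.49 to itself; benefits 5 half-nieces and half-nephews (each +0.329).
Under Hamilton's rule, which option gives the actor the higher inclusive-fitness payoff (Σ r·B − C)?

Option 1: r to a full sibling = 0.5.
Option 1: Σ r·B − C = (2·0.5·0.505) − 0.49 = 0.015.
Option 2: r to a half-niece or half-nephew = 0.125.
Option 2: Σ r·B − C = (5·0.125·0.329) − 0.49 = -0.284375.
Option 1 has the higher net inclusive-fitness payoff.

Option 1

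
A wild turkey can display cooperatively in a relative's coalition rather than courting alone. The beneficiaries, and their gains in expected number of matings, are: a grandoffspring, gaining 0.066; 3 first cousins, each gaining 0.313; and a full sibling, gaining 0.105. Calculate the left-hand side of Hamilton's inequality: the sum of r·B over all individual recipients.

0.186375

r to a grandoffspring = 1/4 (two parent–offspring links: r = (1/2)^2 = 1/4).
r to a first cousin = 1/8 (first cousins share one grandparent pair — two paths of length 4: r = 2·(1/2)^4 = 1/8).
r to a full sibling = 0.5 (full sibs share both parents — two paths of length 2: r = 2·(1/2)^2 = 1/2).
Summing one r·B term per recipient: 1·0.25·0.066 + 3·0.125·0.313 + 1·0.5·0.105 = 0.186375.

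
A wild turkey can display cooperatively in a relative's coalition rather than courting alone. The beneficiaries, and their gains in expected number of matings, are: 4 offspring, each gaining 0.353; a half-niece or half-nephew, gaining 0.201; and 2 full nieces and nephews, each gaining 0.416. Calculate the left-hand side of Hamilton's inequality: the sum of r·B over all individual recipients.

r to an offspring = 0.5 (one parent–offspring link: r = (1/2)^1 = 1/2).
r to a half-niece or half-nephew = 1/8 (half-aunt/uncle↔niece/nephew: one path of length 3: r = (1/2)^3 = 1/8).
r to a full niece or nephew = 1/4 (full aunt/uncle↔niece/nephew: two paths of length 3 through the shared grandparent pair: r = 2·(1/2)^3 = 1/4).
Summing one r·B term per recipient: 4·0.5·0.353 + 1·0.125·0.201 + 2·0.25·0.416 = 0.939125.

0.939125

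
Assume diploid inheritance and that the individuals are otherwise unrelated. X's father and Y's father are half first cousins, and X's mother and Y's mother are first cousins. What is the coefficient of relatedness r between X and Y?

Independent pedigree routes through distinct common ancestors add.
X and Y are related in two ways: half second cousins through their fathers (r = 1/64) and second cousins through their mothers (r = 1/32).
r = 1/64 + 1/32 = 0.046875.

0.046875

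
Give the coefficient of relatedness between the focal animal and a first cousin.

First cousins share one grandparent pair — two paths of length 4: r = 2·(1/2)^4 = 1/8.

0.125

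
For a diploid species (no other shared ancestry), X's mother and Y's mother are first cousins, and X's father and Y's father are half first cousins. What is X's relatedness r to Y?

0.046875

Independent pedigree routes through distinct common ancestors add.
X and Y are related in two ways: second cousins through their mothers (r = 1/32) and half second cousins through their fathers (r = 1/64).
r = 1/32 + 1/64 = 0.046875.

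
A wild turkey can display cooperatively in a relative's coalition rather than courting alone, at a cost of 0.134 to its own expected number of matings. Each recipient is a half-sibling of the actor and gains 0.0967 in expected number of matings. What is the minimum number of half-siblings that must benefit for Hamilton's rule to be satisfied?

6

r to a half-sibling = 1/4 (half-sibs share one parent — one path of length 2: r = (1/2)^2 = 1/4).
Hamilton's rule: n·r·B > C  ⇒  n > C/(r·B) = 0.134/(0.25·0.0967) = 5.543.
The smallest integer exceeding 5.543 is 6.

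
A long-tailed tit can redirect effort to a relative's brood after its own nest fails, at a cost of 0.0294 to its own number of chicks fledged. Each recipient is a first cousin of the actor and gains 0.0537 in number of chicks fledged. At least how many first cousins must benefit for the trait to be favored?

r to a first cousin = 1/8 (first cousins share one grandparent pair — two paths of length 4: r = 2·(1/2)^4 = 1/8).
Hamilton's rule: n·r·B > C  ⇒  n > C/(r·B) = 0.0294/(0.125·0.0537) = 4.38.
The smallest integer exceeding 4.38 is 5.

5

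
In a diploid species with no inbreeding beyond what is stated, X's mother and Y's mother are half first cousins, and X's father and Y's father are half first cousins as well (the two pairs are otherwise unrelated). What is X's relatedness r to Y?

Independent pedigree routes through distinct common ancestors add.
X and Y are related in two ways: half second cousins through their mothers (r = 1/64) and half second cousins through their fathers (r = 1/64).
r = 1/64 + 1/64 = 1/32 = 0.03125.

0.03125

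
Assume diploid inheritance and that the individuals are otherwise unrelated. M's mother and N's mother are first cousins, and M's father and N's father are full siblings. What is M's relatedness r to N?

0.15625

Independent pedigree routes through distinct common ancestors add.
M and N are related in two ways: second cousins through their mothers (r = 1/32) and first cousins through their fathers (r = 1/8).
r = 1/32 + 1/8 = 5/32 = 0.15625.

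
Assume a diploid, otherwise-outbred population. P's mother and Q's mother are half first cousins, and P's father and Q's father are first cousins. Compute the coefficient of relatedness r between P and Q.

Independent pedigree routes through distinct common ancestors add.
P and Q are related in two ways: half second cousins through their mothers (r = 1/64) and second cousins through their fathers (r = 1/32).
r = 1/64 + 1/32 = 0.046875.

0.046875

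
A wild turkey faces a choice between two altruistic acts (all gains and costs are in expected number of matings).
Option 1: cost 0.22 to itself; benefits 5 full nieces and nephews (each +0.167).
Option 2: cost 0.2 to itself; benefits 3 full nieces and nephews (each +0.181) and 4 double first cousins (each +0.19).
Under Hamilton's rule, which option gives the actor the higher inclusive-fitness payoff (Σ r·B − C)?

Option 1: r to a full niece or nephew = 0.25.
Option 1: Σ r·B − C = (5·0.25·0.167) − 0.22 = -0.01125.
Option 2: r to a full niece or nephew = 0.25.
Option 2: r to a double first cousin = 0.25.
Option 2: Σ r·B − C = (3·0.25·0.181 + 4·0.25·0.19) − 0.2 = 0.12575.
Option 2 has the higher net inclusive-fitness payoff.

Option 2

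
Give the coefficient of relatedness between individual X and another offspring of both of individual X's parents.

0.5

Each parent–offspring link contributes a factor of 1/2, and independent paths through distinct common ancestors add.
Full sibs share both parents — two paths of length 2: r = 2·(1/2)^2 = 1/2.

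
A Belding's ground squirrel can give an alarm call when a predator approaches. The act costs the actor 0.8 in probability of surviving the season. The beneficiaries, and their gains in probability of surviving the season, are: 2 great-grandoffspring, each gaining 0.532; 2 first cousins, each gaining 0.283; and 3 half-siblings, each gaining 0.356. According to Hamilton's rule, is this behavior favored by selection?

Hamilton's rule: the trait is favored when the sum of r·B over every recipient exceeds the actor's cost C.
r to a great-grandoffspring = 0.125 (three parent–offspring links: r = (1/2)^3 = 1/8).
r to a first cousin = 1/8 (first cousins share one grandparent pair — two paths of length 4: r = 2·(1/2)^4 = 1/8).
r to a half-sibling = 0.25 (half-sibs share one parent — one path of length 2: r = (1/2)^2 = 1/4).
Summing one r·B term per recipient: 2·0.125·0.532 + 2·0.125·0.283 + 3·0.25·0.356 = 0.47075.
0.47075 < 0.8: the indirect benefit is less than the cost.

No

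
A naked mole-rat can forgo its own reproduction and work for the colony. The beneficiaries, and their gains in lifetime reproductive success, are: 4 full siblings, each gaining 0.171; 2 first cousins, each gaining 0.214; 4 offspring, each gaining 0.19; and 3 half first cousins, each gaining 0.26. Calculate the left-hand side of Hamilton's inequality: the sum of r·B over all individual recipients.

0.82425

r to a full sibling = 0.5 (full sibs share both parents — two paths of length 2: r = 2·(1/2)^2 = 1/2).
r to a first cousin = 1/8 (first cousins share one grandparent pair — two paths of length 4: r = 2·(1/2)^4 = 1/8).
r to an offspring = 1/2 (one parent–offspring link: r = (1/2)^1 = 1/2).
r to a half first cousin = 0.0625 (half first cousins share one grandparent — one path of length 4: r = (1/2)^4 = 1/16).
Summing one r·B term per recipient: 4·0.5·0.171 + 2·0.125·0.214 + 4·0.5·0.19 + 3·0.0625·0.26 = 0.82425.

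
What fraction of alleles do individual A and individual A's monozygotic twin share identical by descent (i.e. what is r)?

Each parent–offspring link contributes a factor of 1/2, and independent paths through distinct common ancestors add.
Monozygotic twins share every allele identical by descent: r = 1.

1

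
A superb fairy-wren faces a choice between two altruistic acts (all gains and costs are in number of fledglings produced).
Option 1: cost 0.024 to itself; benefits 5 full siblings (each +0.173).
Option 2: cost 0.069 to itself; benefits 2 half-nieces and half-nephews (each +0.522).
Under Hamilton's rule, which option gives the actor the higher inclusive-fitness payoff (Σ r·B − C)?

Option 1: r to a full sibling = 0.5.
Option 1: Σ r·B − C = (5·0.5·0.173) − 0.024 = 0.4085.
Option 2: r to a half-niece or half-nephew = 0.125.
Option 2: Σ r·B − C = (2·0.125·0.522) − 0.069 = 0.0615.
Option 1 has the higher net inclusive-fitness payoff.

Option 1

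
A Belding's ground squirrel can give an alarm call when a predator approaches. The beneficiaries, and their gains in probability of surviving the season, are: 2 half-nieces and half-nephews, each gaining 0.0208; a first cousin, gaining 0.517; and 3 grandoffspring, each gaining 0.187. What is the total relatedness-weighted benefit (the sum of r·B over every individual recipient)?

0.210075

r to a half-niece or half-nephew = 1/8 (half-aunt/uncle↔niece/nephew: one path of length 3: r = (1/2)^3 = 1/8).
r to a first cousin = 0.125 (first cousins share one grandparent pair — two paths of length 4: r = 2·(1/2)^4 = 1/8).
r to a grandoffspring = 0.25 (two parent–offspring links: r = (1/2)^2 = 1/4).
Summing one r·B term per recipient: 2·0.125·0.0208 + 1·0.125·0.517 + 3·0.25·0.187 = 0.210075.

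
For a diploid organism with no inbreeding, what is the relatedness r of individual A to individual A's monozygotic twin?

Each parent–offspring link contributes a factor of 1/2, and independent paths through distinct common ancestors add.
Monozygotic twins share every allele identical by descent: r = 1.

1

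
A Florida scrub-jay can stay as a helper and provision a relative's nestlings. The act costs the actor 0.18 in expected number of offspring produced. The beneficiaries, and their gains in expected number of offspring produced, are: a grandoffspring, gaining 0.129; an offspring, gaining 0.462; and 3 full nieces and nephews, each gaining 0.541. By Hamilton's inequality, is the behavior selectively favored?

Yes

Hamilton's rule: the trait is favored when the sum of r·B over every recipient exceeds the actor's cost C.
r to a grandoffspring = 0.25 (two parent–offspring links: r = (1/2)^2 = 1/4).
r to an offspring = 0.5 (one parent–offspring link: r = (1/2)^1 = 1/2).
r to a full niece or nephew = 1/4 (full aunt/uncle↔niece/nephew: two paths of length 3 through the shared grandparent pair: r = 2·(1/2)^3 = 1/4).
Summing one r·B term per recipient: 1·0.25·0.129 + 1·0.5·0.462 + 3·0.25·0.541 = 0.669.
0.669 > 0.18: the indirect benefit exceeds the cost.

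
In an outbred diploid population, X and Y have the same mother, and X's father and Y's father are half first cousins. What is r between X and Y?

Wright's path rule: contributions from independent ancestry routes add.
X and Y are related in two ways: half-sibs through their shared mother (r = 1/4) and half second cousins through their fathers (r = 1/64).
r = 1/4 + 1/64 = 17/64 = 0.265625.

0.265625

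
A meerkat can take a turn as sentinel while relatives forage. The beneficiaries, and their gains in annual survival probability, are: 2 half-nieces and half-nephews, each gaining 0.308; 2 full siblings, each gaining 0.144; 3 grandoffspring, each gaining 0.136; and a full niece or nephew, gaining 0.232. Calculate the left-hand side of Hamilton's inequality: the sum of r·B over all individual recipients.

r to a half-niece or half-nephew = 1/8 (half-aunt/uncle↔niece/nephew: one path of length 3: r = (1/2)^3 = 1/8).
r to a full sibling = 0.5 (full sibs share both parents — two paths of length 2: r = 2·(1/2)^2 = 1/2).
r to a grandoffspring = 1/4 (two parent–offspring links: r = (1/2)^2 = 1/4).
r to a full niece or nephew = 0.25 (full aunt/uncle↔niece/nephew: two paths of length 3 through the shared grandparent pair: r = 2·(1/2)^3 = 1/4).
Summing one r·B term per recipient: 2·0.125·0.308 + 2·0.5·0.144 + 3·0.25·0.136 + 1·0.25·0.232 = 0.381.

0.381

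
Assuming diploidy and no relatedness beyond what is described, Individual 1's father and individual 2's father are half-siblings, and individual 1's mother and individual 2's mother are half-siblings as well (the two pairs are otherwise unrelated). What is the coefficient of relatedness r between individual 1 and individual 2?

0.125

Relatedness sums over independent paths through distinct common ancestors.
Individual 1 and individual 2 are related in two ways: half first cousins through their fathers (r = 1/16) and half first cousins through their mothers (r = 1/16).
r = 1/16 + 1/16 = 1/8 = 0.125.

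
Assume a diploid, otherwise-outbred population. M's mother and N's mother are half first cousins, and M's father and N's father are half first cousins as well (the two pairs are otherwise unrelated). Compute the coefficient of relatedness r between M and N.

0.03125

Independent pedigree routes through distinct common ancestors add.
M and N are related in two ways: half second cousins through their mothers (r = 1/64) and half second cousins through their fathers (r = 1/64).
r = 1/64 + 1/64 = 0.03125.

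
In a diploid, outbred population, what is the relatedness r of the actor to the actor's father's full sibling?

0.25

Each parent–offspring link contributes a factor of 1/2, and independent paths through distinct common ancestors add.
Full aunt/uncle↔niece/nephew: two paths of length 3 through the shared grandparent pair: r = 2·(1/2)^3 = 1/4.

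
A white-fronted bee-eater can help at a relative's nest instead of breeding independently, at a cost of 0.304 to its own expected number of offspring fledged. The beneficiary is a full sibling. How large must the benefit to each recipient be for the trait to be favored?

0.608

r to a full sibling = 1/2 (full sibs share both parents — two paths of length 2: r = 2·(1/2)^2 = 1/2).
Hamilton's rule with n recipients of equal r: n·r·B > C, so B > C/(n·r) = 0.304/(1·0.5) = 0.608.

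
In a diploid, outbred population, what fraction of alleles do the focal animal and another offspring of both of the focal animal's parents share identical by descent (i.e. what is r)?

Each parent–offspring link contributes a factor of 1/2, and independent paths through distinct common ancestors add.
Full sibs share both parents — two paths of length 2: r = 2·(1/2)^2 = 1/2.

0.5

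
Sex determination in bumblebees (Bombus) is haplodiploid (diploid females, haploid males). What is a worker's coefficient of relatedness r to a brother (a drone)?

0.25

Her haploid brother carries none of their father's genes and a random half of their mother's genome; that half matches the maternal half of her own genome with probability 1/2: r = 1/2 · 1/2 = 1/4.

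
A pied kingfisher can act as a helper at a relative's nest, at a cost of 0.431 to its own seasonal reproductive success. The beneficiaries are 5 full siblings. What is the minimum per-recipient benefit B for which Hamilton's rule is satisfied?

0.1724

r to a full sibling = 1/2 (full sibs share both parents — two paths of length 2: r = 2·(1/2)^2 = 1/2).
Hamilton's rule with n recipients of equal r: n·r·B > C, so B > C/(n·r) = 0.431/(5·0.5) = 0.1724.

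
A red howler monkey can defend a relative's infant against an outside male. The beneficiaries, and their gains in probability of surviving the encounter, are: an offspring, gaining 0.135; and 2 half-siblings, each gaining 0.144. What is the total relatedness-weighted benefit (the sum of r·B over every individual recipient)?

r to an offspring = 1/2 (one parent–offspring link: r = (1/2)^1 = 1/2).
r to a half-sibling = 0.25 (half-sibs share one parent — one path of length 2: r = (1/2)^2 = 1/4).
Summing one r·B term per recipient: 1·0.5·0.135 + 2·0.25·0.144 = 0.1395.

0.1395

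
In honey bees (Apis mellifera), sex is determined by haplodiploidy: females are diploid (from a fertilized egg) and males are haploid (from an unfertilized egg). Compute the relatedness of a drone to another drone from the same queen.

0.5

Haploid brothers each carry a random half of the queen's diploid genome, so on average they share half: r = 1/2.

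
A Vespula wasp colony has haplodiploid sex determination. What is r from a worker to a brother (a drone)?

0.25

Her haploid brother carries none of their father's genes and a random half of their mother's genome; that half matches the maternal half of her own genome with probability 1/2: r = 1/2 · 1/2 = 1/4.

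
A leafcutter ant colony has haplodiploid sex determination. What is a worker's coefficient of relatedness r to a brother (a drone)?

0.25

Her haploid brother carries none of their father's genes and a random half of their mother's genome; that half matches the maternal half of her own genome with probability 1/2: r = 1/2 · 1/2 = 1/4.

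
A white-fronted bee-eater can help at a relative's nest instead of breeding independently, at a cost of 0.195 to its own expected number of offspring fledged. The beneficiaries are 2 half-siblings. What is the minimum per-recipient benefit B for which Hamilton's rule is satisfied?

r to a half-sibling = 1/4 (half-sibs share one parent — one path of length 2: r = (1/2)^2 = 1/4).
Hamilton's rule with n recipients of equal r: n·r·B > C, so B > C/(n·r) = 0.195/(2·0.25) = 0.39.

0.39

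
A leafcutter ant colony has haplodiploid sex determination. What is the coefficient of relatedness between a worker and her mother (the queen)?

One meiotic link between diploid queen and diploid daughter: r = 1/2.

0.5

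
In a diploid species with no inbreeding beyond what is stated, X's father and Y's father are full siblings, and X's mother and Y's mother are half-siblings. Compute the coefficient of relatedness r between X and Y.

0.1875

Relatedness sums over independent paths through distinct common ancestors.
X and Y are related in two ways: first cousins through their fathers (r = 1/8) and half first cousins through their mothers (r = 1/16).
r = 1/8 + 1/16 = 3/16 = 0.1875.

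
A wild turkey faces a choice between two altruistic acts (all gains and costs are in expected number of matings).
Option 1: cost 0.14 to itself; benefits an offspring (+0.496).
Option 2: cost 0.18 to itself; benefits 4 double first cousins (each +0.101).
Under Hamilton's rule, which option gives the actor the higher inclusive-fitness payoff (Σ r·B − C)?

Option 1

Option 1: r to an offspring = 0.5.
Option 1: Σ r·B − C = (1·0.5·0.496) − 0.14 = 0.108.
Option 2: r to a double first cousin = 0.25.
Option 2: Σ r·B − C = (4·0.25·0.101) − 0.18 = -0.079.
Option 1 has the higher net inclusive-fitness payoff.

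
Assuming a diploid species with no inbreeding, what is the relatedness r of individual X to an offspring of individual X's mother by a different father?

Each parent–offspring link contributes a factor of 1/2, and independent paths through distinct common ancestors add.
Half-sibs share one parent — one path of length 2: r = (1/2)^2 = 1/4.

0.25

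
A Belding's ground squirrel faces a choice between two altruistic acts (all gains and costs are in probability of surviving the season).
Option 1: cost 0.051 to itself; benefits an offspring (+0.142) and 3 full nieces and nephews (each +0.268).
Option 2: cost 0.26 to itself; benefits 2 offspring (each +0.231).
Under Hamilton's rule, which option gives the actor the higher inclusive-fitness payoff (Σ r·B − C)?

Option 1

Option 1: r to an offspring = 0.5.
Option 1: r to a full niece or nephew = 0.25.
Option 1: Σ r·B − C = (1·0.5·0.142 + 3·0.25·0.268) − 0.051 = 0.221.
Option 2: r to an offspring = 0.5.
Option 2: Σ r·B − C = (2·0.5·0.231) − 0.26 = -0.029.
Option 1 has the higher net inclusive-fitness payoff.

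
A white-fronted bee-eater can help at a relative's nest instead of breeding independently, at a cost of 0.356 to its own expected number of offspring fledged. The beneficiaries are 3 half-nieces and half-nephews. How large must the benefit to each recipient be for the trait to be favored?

0.9493

r to a half-niece or half-nephew = 1/8 (half-aunt/uncle↔niece/nephew: one path of length 3: r = (1/2)^3 = 1/8).
Hamilton's rule with n recipients of equal r: n·r·B > C, so B > C/(n·r) = 0.356/(3·0.125) = 0.9493.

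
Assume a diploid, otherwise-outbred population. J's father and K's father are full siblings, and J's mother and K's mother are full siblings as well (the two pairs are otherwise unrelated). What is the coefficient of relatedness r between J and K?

Independent pedigree routes through distinct common ancestors add.
J and K are related in two ways: first cousins through their fathers (r = 1/8) and first cousins through their mothers (r = 1/8) — i.e. double first cousins.
r = 1/8 + 1/8 = 0.25.

0.25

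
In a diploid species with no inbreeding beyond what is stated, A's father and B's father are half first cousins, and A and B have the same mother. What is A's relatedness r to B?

0.265625

With two independent routes of shared ancestry, r is the sum of the two contributions.
A and B are related in two ways: half second cousins through their fathers (r = 1/64) and half-sibs through their shared mother (r = 1/4).
r = 1/64 + 1/4 = 17/64 = 0.265625.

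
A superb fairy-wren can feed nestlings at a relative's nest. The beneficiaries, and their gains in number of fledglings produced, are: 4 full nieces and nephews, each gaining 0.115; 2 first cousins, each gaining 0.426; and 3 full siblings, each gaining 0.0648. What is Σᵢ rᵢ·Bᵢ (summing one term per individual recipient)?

0.3187

r to a full niece or nephew = 1/4 (full aunt/uncle↔niece/nephew: two paths of length 3 through the shared grandparent pair: r = 2·(1/2)^3 = 1/4).
r to a first cousin = 0.125 (first cousins share one grandparent pair — two paths of length 4: r = 2·(1/2)^4 = 1/8).
r to a full sibling = 0.5 (full sibs share both parents — two paths of length 2: r = 2·(1/2)^2 = 1/2).
Summing one r·B term per recipient: 4·0.25·0.115 + 2·0.125·0.426 + 3·0.5·0.0648 = 0.3187.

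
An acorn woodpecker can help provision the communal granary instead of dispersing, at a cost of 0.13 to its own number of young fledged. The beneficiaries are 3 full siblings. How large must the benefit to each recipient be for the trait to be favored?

r to a full sibling = 0.5 (full sibs share both parents — two paths of length 2: r = 2·(1/2)^2 = 1/2).
Hamilton's rule with n recipients of equal r: n·r·B > C, so B > C/(n·r) = 0.13/(3·0.5) = 0.0867.

0.0867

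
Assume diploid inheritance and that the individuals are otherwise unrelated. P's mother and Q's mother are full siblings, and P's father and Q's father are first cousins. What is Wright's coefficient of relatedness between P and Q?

Relatedness sums over independent paths through distinct common ancestors.
P and Q are related in two ways: first cousins through their mothers (r = 1/8) and second cousins through their fathers (r = 1/32).
r = 1/8 + 1/32 = 0.15625.

0.15625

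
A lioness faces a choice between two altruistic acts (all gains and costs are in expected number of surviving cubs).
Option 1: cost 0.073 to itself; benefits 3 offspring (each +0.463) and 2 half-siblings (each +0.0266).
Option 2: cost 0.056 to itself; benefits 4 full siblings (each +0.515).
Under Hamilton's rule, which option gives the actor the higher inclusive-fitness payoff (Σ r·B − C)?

Option 1: r to an offspring = 0.5.
Option 1: r to a half-sibling = 0.25.
Option 1: Σ r·B − C = (3·0.5·0.463 + 2·0.25·0.0266) − 0.073 = 0.6348.
Option 2: r to a full sibling = 0.5.
Option 2: Σ r·B − C = (4·0.5·0.515) − 0.056 = 0.974.
Option 2 has the higher net inclusive-fitness payoff.

Option 2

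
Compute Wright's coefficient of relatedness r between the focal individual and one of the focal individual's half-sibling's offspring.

0.125

Each parent–offspring link contributes a factor of 1/2, and independent paths through distinct common ancestors add.
Half-aunt/uncle↔niece/nephew: one path of length 3: r = (1/2)^3 = 1/8.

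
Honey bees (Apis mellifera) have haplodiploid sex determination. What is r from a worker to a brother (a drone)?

0.25

Her haploid brother carries none of their father's genes and a random half of their mother's genome; that half matches the maternal half of her own genome with probability 1/2: r = 1/2 · 1/2 = 1/4.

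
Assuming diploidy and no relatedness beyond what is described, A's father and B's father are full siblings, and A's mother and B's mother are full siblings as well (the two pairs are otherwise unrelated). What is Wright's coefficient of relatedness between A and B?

0.25

Relatedness sums over independent paths through distinct common ancestors.
A and B are related in two ways: first cousins through their fathers (r = 1/8) and first cousins through their mothers (r = 1/8) — i.e. double first cousins.
r = 1/8 + 1/8 = 1/4 = 0.25.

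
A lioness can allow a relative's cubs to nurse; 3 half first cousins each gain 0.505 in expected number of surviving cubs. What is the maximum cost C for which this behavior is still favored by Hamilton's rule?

0.0946875

r to a half first cousin = 0.0625 (half first cousins share one grandparent — one path of length 4: r = (1/2)^4 = 1/16).
Hamilton's rule: n·r·B > C, so the trait is favored while C < n·r·B = 3·0.0625·0.505 = 0.0946875.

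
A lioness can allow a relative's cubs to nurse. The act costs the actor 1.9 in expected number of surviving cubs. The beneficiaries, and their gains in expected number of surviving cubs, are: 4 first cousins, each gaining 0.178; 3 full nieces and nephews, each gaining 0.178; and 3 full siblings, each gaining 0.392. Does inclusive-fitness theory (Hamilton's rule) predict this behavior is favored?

Hamilton's rule: the trait is favored when the sum of r·B over every recipient exceeds the actor's cost C.
r to a first cousin = 1/8 (first cousins share one grandparent pair — two paths of length 4: r = 2·(1/2)^4 = 1/8).
r to a full niece or nephew = 0.25 (full aunt/uncle↔niece/nephew: two paths of length 3 through the shared grandparent pair: r = 2·(1/2)^3 = 1/4).
r to a full sibling = 0.5 (full sibs share both parents — two paths of length 2: r = 2·(1/2)^2 = 1/2).
Summing one r·B term per recipient: 4·0.125·0.178 + 3·0.25·0.178 + 3·0.5·0.392 = 0.8105.
0.8105 < 1.9: the indirect benefit is less than the cost.

No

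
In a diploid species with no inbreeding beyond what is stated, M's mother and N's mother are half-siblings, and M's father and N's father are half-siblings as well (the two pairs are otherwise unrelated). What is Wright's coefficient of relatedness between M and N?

Independent pedigree routes through distinct common ancestors add.
M and N are related in two ways: half first cousins through their mothers (r = 1/16) and half first cousins through their fathers (r = 1/16).
r = 1/16 + 1/16 = 1/8 = 0.125.

0.125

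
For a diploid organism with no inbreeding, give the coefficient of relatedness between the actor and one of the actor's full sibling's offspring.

0.25

Each parent–offspring link contributes a factor of 1/2, and independent paths through distinct common ancestors add.
Full aunt/uncle↔niece/nephew: two paths of length 3 through the shared grandparent pair: r = 2·(1/2)^3 = 1/4.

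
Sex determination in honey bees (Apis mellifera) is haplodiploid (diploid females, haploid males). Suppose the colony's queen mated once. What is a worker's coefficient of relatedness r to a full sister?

0.75

Haplodiploid full sisters inherit their father's entire haploid genome identically (contributing 1/2) and on average half of their mother's contribution (1/2 · 1/2 = 1/4); r = 1/2 + 1/4 = 3/4.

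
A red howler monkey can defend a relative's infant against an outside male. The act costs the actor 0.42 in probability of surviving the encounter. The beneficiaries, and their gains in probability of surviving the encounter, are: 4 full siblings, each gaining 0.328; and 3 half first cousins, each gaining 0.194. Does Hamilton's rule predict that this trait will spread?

Hamilton's rule: the trait is favored when the sum of r·B over every recipient exceeds the actor's cost C.
r to a full sibling = 1/2 (full sibs share both parents — two paths of length 2: r = 2·(1/2)^2 = 1/2).
r to a half first cousin = 0.0625 (half first cousins share one grandparent — one path of length 4: r = (1/2)^4 = 1/16).
Summing one r·B term per recipient: 4·0.5·0.328 + 3·0.0625·0.194 = 0.692375.
0.692375 > 0.42: the indirect benefit exceeds the cost.

Yes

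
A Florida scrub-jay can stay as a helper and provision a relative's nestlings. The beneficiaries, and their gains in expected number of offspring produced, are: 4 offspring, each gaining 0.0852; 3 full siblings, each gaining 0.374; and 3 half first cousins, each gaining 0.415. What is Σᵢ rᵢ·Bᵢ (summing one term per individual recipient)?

r to an offspring = 0.5 (one parent–offspring link: r = (1/2)^1 = 1/2).
r to a full sibling = 0.5 (full sibs share both parents — two paths of length 2: r = 2·(1/2)^2 = 1/2).
r to a half first cousin = 0.0625 (half first cousins share one grandparent — one path of length 4: r = (1/2)^4 = 1/16).
Summing one r·B term per recipient: 4·0.5·0.0852 + 3·0.5·0.374 + 3·0.0625·0.415 = 0.8092125.

0.8092125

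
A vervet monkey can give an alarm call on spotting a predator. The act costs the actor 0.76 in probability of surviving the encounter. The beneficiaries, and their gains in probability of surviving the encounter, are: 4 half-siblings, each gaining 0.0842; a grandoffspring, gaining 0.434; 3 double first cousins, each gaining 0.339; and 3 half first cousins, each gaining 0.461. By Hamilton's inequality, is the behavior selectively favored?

No

Hamilton's rule: the trait is favored when the sum of r·B over every recipient exceeds the actor's cost C.
r to a half-sibling = 1/4 (half-sibs share one parent — one path of length 2: r = (1/2)^2 = 1/4).
r to a grandoffspring = 0.25 (two parent–offspring links: r = (1/2)^2 = 1/4).
r to a double first cousin = 0.25 (double first cousins share both grandparent pairs — four paths of length 4: r = 4·(1/2)^4 = 1/4).
r to a half first cousin = 1/16 (half first cousins share one grandparent — one path of length 4: r = (1/2)^4 = 1/16).
Summing one r·B term per recipient: 4·0.25·0.0842 + 1·0.25·0.434 + 3·0.25·0.339 + 3·0.0625·0.461 = 0.5333875.
0.5333875 < 0.76: the indirect benefit is less than the cost.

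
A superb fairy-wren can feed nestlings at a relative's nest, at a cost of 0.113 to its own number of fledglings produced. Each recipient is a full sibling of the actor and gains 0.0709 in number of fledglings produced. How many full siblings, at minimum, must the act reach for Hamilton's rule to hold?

4

r to a full sibling = 0.5 (full sibs share both parents — two paths of length 2: r = 2·(1/2)^2 = 1/2).
Hamilton's rule: n·r·B > C  ⇒  n > C/(r·B) = 0.113/(0.5·0.0709) = 3.188.
The smallest integer exceeding 3.188 is 4.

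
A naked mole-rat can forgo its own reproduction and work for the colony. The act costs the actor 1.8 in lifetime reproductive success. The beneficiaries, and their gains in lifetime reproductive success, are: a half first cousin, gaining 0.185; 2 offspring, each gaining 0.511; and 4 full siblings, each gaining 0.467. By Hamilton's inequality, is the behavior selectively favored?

Hamilton's rule: the trait is favored when the sum of r·B over every recipient exceeds the actor's cost C.
r to a half first cousin = 1/16 (half first cousins share one grandparent — one path of length 4: r = (1/2)^4 = 1/16).
r to an offspring = 0.5 (one parent–offspring link: r = (1/2)^1 = 1/2).
r to a full sibling = 1/2 (full sibs share both parents — two paths of length 2: r = 2·(1/2)^2 = 1/2).
Summing one r·B term per recipient: 1·0.0625·0.185 + 2·0.5·0.511 + 4·0.5·0.467 = 1.4565625.
1.4565625 < 1.8: the indirect benefit is less than the cost.

No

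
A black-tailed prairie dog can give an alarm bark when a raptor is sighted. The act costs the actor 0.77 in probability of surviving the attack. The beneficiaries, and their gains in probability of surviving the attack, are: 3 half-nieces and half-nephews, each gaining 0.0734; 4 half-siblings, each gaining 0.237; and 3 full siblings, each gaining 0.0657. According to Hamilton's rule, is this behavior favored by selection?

No

Hamilton's rule: the trait is favored when the sum of r·B over every recipient exceeds the actor's cost C.
r to a half-niece or half-nephew = 0.125 (half-aunt/uncle↔niece/nephew: one path of length 3: r = (1/2)^3 = 1/8).
r to a half-sibling = 1/4 (half-sibs share one parent — one path of length 2: r = (1/2)^2 = 1/4).
r to a full sibling = 1/2 (full sibs share both parents — two paths of length 2: r = 2·(1/2)^2 = 1/2).
Summing one r·B term per recipient: 3·0.125·0.0734 + 4·0.25·0.237 + 3·0.5·0.0657 = 0.363075.
0.363075 < 0.77: the indirect benefit is less than the cost.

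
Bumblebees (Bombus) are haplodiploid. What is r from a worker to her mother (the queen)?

One meiotic link between diploid queen and diploid daughter: r = 1/2.

0.5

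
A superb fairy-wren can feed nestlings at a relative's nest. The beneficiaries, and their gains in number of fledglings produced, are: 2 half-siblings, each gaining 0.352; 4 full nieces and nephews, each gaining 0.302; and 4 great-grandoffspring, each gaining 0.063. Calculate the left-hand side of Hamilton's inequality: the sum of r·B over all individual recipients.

r to a half-sibling = 1/4 (half-sibs share one parent — one path of length 2: r = (1/2)^2 = 1/4).
r to a full niece or nephew = 1/4 (full aunt/uncle↔niece/nephew: two paths of length 3 through the shared grandparent pair: r = 2·(1/2)^3 = 1/4).
r to a great-grandoffspring = 1/8 (three parent–offspring links: r = (1/2)^3 = 1/8).
Summing one r·B term per recipient: 2·0.25·0.352 + 4·0.25·0.302 + 4·0.125·0.063 = 0.5095.

0.5095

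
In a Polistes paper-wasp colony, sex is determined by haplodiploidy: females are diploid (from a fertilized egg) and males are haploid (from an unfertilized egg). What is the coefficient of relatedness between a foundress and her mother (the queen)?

0.5

One meiotic link between diploid queen and diploid daughter: r = 1/2.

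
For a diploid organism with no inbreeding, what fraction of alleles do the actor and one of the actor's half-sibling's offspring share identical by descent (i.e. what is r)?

0.125

Each parent–offspring link contributes a factor of 1/2, and independent paths through distinct common ancestors add.
Half-aunt/uncle↔niece/nephew: one path of length 3: r = (1/2)^3 = 1/8.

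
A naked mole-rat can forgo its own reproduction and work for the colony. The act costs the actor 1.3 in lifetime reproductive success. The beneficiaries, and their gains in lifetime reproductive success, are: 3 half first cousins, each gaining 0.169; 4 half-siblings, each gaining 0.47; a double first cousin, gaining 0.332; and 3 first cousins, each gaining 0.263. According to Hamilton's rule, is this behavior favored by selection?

Hamilton's rule: the trait is favored when the sum of r·B over every recipient exceeds the actor's cost C.
r to a half first cousin = 1/16 (half first cousins share one grandparent — one path of length 4: r = (1/2)^4 = 1/16).
r to a half-sibling = 0.25 (half-sibs share one parent — one path of length 2: r = (1/2)^2 = 1/4).
r to a double first cousin = 1/4 (double first cousins share both grandparent pairs — four paths of length 4: r = 4·(1/2)^4 = 1/4).
r to a first cousin = 0.125 (first cousins share one grandparent pair — two paths of length 4: r = 2·(1/2)^4 = 1/8).
Summing one r·B term per recipient: 3·0.0625·0.169 + 4·0.25·0.47 + 1·0.25·0.332 + 3·0.125·0.263 = 0.6833125.
0.6833125 < 1.3: the indirect benefit is less than the cost.

No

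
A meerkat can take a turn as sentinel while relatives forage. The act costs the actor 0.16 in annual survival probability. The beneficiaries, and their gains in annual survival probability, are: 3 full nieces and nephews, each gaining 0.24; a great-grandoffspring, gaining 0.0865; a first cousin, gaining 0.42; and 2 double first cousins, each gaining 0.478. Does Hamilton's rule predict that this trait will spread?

Yes

Hamilton's rule: the trait is favored when the sum of r·B over every recipient exceeds the actor's cost C.
r to a full niece or nephew = 1/4 (full aunt/uncle↔niece/nephew: two paths of length 3 through the shared grandparent pair: r = 2·(1/2)^3 = 1/4).
r to a great-grandoffspring = 1/8 (three parent–offspring links: r = (1/2)^3 = 1/8).
r to a first cousin = 1/8 (first cousins share one grandparent pair — two paths of length 4: r = 2·(1/2)^4 = 1/8).
r to a double first cousin = 0.25 (double first cousins share both grandparent pairs — four paths of length 4: r = 4·(1/2)^4 = 1/4).
Summing one r·B term per recipient: 3·0.25·0.24 + 1·0.125·0.0865 + 1·0.125·0.42 + 2·0.25·0.478 = 0.4823125.
0.4823125 > 0.16: the indirect benefit exceeds the cost.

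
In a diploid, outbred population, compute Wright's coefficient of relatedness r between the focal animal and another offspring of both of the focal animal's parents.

Each parent–offspring link contributes a factor of 1/2, and independent paths through distinct common ancestors add.
Full sibs share both parents — two paths of length 2: r = 2·(1/2)^2 = 1/2.

0.5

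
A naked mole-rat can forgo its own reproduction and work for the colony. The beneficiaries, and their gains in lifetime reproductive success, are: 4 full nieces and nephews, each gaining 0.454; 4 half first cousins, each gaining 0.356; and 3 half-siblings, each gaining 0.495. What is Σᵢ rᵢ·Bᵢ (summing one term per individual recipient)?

0.91425

r to a full niece or nephew = 0.25 (full aunt/uncle↔niece/nephew: two paths of length 3 through the shared grandparent pair: r = 2·(1/2)^3 = 1/4).
r to a half first cousin = 1/16 (half first cousins share one grandparent — one path of length 4: r = (1/2)^4 = 1/16).
r to a half-sibling = 1/4 (half-sibs share one parent — one path of length 2: r = (1/2)^2 = 1/4).
Summing one r·B term per recipient: 4·0.25·0.454 + 4·0.0625·0.356 + 3·0.25·0.495 = 0.91425.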